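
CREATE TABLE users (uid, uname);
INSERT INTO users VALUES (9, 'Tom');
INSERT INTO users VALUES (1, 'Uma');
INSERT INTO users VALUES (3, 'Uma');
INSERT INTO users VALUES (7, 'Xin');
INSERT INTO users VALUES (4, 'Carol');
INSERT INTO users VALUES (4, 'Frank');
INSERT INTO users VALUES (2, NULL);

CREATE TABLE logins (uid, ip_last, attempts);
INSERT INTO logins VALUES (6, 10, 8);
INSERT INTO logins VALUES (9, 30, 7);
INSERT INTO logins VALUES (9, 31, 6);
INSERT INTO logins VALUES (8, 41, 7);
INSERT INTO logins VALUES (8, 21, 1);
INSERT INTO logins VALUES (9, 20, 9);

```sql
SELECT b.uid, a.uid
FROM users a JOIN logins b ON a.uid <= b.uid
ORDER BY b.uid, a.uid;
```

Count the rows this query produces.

INNER JOIN keeps only pairs where the ON condition holds.
Matching on a.uid <= b.uid.
- a[0] uid=9 → 3 match(es) in b → 3 row(s).
- a[1] uid=1 → 6 match(es) in b → 6 row(s).
- a[2] uid=3 → 6 match(es) in b → 6 row(s).
- a[3] uid=7 → 5 match(es) in b → 5 row(s).
- a[4] uid=4 → 6 match(es) in b → 6 row(s).
- a[5] uid=4 → 6 match(es) in b → 6 row(s).
- a[6] uid=2 → 6 match(es) in b → 6 row(s).
Total: 38 rows.

38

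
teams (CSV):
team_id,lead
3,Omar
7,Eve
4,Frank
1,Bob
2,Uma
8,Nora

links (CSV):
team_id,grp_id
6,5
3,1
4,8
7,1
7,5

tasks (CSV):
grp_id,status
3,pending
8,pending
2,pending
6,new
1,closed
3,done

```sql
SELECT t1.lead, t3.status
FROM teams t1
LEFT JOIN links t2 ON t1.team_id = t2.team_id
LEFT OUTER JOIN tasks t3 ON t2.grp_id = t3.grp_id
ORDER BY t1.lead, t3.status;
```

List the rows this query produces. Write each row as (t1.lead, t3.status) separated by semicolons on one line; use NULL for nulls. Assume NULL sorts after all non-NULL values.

Step 1 — t1 LEFT JOIN t2 on team_id → 7 row(s).
Then LEFT JOIN `tasks t3` on grp_id: each of those 7 rows is kept; rows whose t2.grp_id has no match in t3 get NULL for t3's columns.

(Bob, NULL); (Eve, closed); (Eve, NULL); (Frank, pending); (Nora, NULL); (Omar, closed); (Uma, NULL)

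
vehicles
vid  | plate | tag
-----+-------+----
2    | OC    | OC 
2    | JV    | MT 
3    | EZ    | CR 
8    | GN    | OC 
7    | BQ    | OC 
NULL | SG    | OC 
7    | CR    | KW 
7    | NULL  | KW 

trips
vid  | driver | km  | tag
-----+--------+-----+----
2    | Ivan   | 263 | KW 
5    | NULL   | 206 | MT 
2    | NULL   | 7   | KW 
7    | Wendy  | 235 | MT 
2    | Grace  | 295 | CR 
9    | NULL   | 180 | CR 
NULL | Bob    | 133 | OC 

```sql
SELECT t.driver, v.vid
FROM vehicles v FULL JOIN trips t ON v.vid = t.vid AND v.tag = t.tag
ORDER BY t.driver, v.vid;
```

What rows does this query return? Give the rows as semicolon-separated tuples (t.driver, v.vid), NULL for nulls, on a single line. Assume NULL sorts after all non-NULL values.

(Bob, NULL); (Grace, NULL); (Ivan, NULL); (Wendy, NULL); (NULL, 2); (NULL, 2); (NULL, 3); (NULL, 7); (NULL, 7); (NULL, 7); (NULL, 8); (NULL, NULL); (NULL, NULL); (NULL, NULL); (NULL, NULL)

FULL OUTER JOIN keeps every row from both sides; unmatched rows get NULL for the other side's columns.
Matching on v.vid = t.vid AND v.tag = t.tag. A NULL in a compared column never satisfies the condition.
- vid=2, tag=OC: no t row matches, row kept with t columns NULL.
- vid=2, tag=MT: no t row matches, row kept with t columns NULL.
- vid=3, tag=CR: no t row matches, row kept with t columns NULL.
- vid=8, tag=OC: no t row matches, row kept with t columns NULL.
- vid=7, tag=OC: no t row matches, row kept with t columns NULL.
- vid=NULL, tag=OC: no t row matches, row kept with t columns NULL.
- vid=7, tag=KW: no t row matches, row kept with t columns NULL.
- vid=7, tag=KW: no t row matches, row kept with t columns NULL.
- 7 row(s) from t found no v partner → padded with NULL.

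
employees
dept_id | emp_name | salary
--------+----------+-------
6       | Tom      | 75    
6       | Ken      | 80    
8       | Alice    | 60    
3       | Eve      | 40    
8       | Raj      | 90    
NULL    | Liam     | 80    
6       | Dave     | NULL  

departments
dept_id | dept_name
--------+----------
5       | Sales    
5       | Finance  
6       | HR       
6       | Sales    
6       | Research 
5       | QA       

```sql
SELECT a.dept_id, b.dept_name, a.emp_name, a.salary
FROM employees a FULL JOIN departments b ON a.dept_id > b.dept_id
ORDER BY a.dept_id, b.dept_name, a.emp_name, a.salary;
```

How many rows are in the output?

23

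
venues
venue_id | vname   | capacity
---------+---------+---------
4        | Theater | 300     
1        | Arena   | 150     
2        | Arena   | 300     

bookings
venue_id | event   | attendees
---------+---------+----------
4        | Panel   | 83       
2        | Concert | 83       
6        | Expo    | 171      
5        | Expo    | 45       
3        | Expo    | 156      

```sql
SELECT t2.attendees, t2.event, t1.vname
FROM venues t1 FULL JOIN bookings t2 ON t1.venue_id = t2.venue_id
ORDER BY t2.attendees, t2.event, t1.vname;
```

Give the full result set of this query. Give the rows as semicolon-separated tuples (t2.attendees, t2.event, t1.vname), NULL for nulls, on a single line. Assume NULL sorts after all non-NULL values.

(45, Expo, NULL); (83, Concert, Arena); (83, Panel, Theater); (156, Expo, NULL); (171, Expo, NULL); (NULL, NULL, Arena)

FULL OUTER JOIN keeps every row from both sides; unmatched rows get NULL for the other side's columns.
Matching on t1.venue_id = t2.venue_id.
- t1 row (venue_id=4): matches 1 t2 row(s) → 1 output row(s).
- t1 row (venue_id=1): no match → kept, t2 columns NULL.
- t1 row (venue_id=2): matches 1 t2 row(s) → 1 output row(s).
- 3 row(s) from t2 found no t1 partner → padded with NULL.
After projecting and ordering:
t2.attendees | t2.event | t1.vname
45 | Expo | NULL
83 | Concert | Arena
83 | Panel | Theater
156 | Expo | NULL
171 | Expo | NULL
NULL | NULL | Arena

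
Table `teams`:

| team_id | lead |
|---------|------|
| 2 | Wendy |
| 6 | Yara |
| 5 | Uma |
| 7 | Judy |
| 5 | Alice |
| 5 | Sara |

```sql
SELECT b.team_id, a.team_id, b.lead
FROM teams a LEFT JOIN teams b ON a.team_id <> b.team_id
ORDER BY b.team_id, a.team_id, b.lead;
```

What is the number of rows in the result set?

24

LEFT JOIN keeps every row from `teams a`; unmatched rows get NULL for `teams b`'s columns.
Matching on a.team_id <> b.team_id.
- a[0] team_id=2 → 5 match(es) in b → 5 row(s).
- a[1] team_id=6 → 5 match(es) in b → 5 row(s).
- a[2] team_id=5 → 3 match(es) in b → 3 row(s).
- a[3] team_id=7 → 5 match(es) in b → 5 row(s).
- a[4] team_id=5 → 3 match(es) in b → 3 row(s).
- a[5] team_id=5 → 3 match(es) in b → 3 row(s).
Total: 24 rows.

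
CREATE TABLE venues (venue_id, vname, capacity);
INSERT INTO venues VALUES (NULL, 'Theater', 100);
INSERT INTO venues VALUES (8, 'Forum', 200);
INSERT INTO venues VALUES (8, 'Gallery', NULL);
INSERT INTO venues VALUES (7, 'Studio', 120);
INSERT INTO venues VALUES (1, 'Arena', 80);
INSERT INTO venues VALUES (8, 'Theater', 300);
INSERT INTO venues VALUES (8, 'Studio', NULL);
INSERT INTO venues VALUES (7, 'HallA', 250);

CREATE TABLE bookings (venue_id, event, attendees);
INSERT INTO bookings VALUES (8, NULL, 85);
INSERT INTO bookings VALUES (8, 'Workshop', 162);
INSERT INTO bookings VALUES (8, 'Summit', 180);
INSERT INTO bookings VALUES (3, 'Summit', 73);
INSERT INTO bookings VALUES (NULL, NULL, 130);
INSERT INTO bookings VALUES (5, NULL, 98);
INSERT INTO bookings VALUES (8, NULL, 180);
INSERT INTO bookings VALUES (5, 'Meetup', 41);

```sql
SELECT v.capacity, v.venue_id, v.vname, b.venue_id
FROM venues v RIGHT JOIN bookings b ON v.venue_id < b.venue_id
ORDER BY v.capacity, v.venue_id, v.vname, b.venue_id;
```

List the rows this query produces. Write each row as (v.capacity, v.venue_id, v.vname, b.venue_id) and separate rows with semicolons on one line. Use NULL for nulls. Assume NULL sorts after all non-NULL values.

(80, 1, Arena, 3); (80, 1, Arena, 5); (80, 1, Arena, 5); (80, 1, Arena, 8); (80, 1, Arena, 8); (80, 1, Arena, 8); (80, 1, Arena, 8); (120, 7, Studio, 8); (120, 7, Studio, 8); (120, 7, Studio, 8); (120, 7, Studio, 8); (250, 7, HallA, 8); (250, 7, HallA, 8); (250, 7, HallA, 8); (250, 7, HallA, 8); (NULL, NULL, NULL, NULL)

RIGHT JOIN keeps every row from `bookings`; unmatched rows get NULL for `venues`'s columns.
Matching on v.venue_id < b.venue_id. A NULL in a compared column never satisfies the condition.
- venue_id=NULL: no matching b row.
- venue_id=8: no matching b row.
- venue_id=8: no matching b row.
- venue_id=7: 4 matching b row(s), so 4 row(s) emitted.
- venue_id=1: 7 matching b row(s), so 7 row(s) emitted.
- venue_id=8: no matching b row.
- venue_id=8: no matching b row.
- venue_id=7: 4 matching b row(s), so 4 row(s) emitted.
- plus 1 unmatched b row(s), each kept with NULL v columns.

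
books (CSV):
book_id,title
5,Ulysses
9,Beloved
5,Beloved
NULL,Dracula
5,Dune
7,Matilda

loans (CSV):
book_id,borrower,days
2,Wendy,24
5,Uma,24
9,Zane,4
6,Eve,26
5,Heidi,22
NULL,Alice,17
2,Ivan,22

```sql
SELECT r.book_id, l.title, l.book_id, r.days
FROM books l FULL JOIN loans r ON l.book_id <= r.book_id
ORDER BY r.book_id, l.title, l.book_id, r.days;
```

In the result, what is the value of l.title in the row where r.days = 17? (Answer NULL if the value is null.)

NULL

FULL OUTER JOIN keeps every row from both sides; unmatched rows get NULL for the other side's columns.
Matching on l.book_id <= r.book_id. A NULL in a compared column never satisfies the condition.
- l (book_id=5) pairs with 4 row(s) of r.
- l (book_id=9) pairs with 1 row(s) of r.
- l (book_id=5) pairs with 4 row(s) of r.
- l (book_id=NULL) has no partner → padded with NULL.
- l (book_id=5) pairs with 4 row(s) of r.
- l (book_id=7) pairs with 1 row(s) of r.
- 3 r row(s) had no l match → kept, l columns NULL.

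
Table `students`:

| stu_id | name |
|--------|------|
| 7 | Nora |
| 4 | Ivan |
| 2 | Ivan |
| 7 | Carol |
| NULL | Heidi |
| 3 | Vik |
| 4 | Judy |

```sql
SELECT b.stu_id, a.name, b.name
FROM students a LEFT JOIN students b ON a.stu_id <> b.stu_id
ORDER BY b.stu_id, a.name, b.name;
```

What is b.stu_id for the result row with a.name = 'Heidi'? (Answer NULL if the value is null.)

LEFT JOIN keeps every row from `students a`; unmatched rows get NULL for `students b`'s columns.
Matching on a.stu_id <> b.stu_id. A NULL in a compared column never satisfies the condition.
- a (stu_id=7) pairs with 4 row(s) of b.
- a (stu_id=4) pairs with 4 row(s) of b.
- a (stu_id=2) pairs with 5 row(s) of b.
- a (stu_id=7) pairs with 4 row(s) of b.
- a (stu_id=NULL) has no partner → padded with NULL.
- a (stu_id=3) pairs with 5 row(s) of b.
- a (stu_id=4) pairs with 4 row(s) of b.

NULL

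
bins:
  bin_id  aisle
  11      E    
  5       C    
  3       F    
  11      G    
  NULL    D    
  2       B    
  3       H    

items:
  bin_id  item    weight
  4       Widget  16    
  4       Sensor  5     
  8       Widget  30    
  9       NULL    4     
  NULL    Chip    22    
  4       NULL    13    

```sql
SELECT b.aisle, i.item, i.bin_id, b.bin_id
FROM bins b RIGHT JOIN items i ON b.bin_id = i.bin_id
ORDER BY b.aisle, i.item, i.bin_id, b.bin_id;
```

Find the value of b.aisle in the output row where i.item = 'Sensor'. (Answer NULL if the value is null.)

RIGHT JOIN keeps every row from `items`; unmatched rows get NULL for `bins`'s columns.
Matching on b.bin_id = i.bin_id. A NULL in a compared column never satisfies the condition.
- b (bin_id=11) has no partner in i.
- b (bin_id=5) has no partner in i.
- b (bin_id=3) has no partner in i.
- b (bin_id=11) has no partner in i.
- b (bin_id=NULL) has no partner in i.
- b (bin_id=2) has no partner in i.
- b (bin_id=3) has no partner in i.
- plus 6 unmatched i row(s), each kept with NULL b columns.

NULL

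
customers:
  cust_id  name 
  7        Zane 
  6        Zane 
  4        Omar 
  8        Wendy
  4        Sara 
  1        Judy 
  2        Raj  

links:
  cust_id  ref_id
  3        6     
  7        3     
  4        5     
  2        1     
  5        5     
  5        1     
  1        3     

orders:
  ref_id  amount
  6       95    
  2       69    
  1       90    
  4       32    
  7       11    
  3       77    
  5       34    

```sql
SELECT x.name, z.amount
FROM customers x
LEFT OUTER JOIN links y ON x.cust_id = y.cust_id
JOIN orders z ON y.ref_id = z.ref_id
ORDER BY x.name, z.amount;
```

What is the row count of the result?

5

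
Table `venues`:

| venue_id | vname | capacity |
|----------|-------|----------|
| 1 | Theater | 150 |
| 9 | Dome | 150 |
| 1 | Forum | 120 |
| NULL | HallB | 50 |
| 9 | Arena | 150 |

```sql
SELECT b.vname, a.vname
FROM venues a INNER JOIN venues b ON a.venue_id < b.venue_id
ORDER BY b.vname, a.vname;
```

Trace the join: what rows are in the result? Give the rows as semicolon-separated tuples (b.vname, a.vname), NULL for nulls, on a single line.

INNER JOIN keeps only pairs where the ON condition holds.
Matching on a.venue_id < b.venue_id. A NULL in a compared column never satisfies the condition.
- a (venue_id=1) pairs with 2 row(s) of b.
- a (venue_id=9) has no partner → excluded.
- a (venue_id=1) pairs with 2 row(s) of b.
- a (venue_id=NULL) has no partner → excluded.
- a (venue_id=9) has no partner → excluded.
After projecting and ordering:
b.vname | a.vname
Arena | Forum
Arena | Theater
Dome | Forum
Dome | Theater

(Arena, Forum); (Arena, Theater); (Dome, Forum); (Dome, Theater)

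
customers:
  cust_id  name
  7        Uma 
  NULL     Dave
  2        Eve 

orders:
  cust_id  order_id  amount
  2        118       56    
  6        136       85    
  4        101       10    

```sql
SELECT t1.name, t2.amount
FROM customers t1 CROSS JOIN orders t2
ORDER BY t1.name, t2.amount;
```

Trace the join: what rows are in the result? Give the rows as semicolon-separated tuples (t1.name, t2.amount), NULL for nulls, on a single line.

(Dave, 10); (Dave, 56); (Dave, 85); (Eve, 10); (Eve, 56); (Eve, 85); (Uma, 10); (Uma, 56); (Uma, 85)

CROSS JOIN pairs every row of `customers` with every row of `orders`: 3 × 3 = 9 rows.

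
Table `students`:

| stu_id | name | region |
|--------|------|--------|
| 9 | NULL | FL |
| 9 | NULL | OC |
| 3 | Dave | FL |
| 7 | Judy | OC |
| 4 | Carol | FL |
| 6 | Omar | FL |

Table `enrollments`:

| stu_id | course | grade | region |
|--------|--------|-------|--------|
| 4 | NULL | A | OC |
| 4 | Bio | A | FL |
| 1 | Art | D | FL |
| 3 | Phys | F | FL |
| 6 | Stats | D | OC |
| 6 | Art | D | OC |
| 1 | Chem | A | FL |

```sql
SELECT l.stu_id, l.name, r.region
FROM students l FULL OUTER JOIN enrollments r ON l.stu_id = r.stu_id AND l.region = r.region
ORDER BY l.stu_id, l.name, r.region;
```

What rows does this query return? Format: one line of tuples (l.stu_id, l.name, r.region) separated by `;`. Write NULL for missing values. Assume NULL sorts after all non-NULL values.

FULL OUTER JOIN keeps every row from both sides; unmatched rows get NULL for the other side's columns.
Matching on l.stu_id = r.stu_id AND l.region = r.region.
- l row (stu_id=9, region=FL): no match → kept, r columns NULL.
- l row (stu_id=9, region=OC): no match → kept, r columns NULL.
- l row (stu_id=3, region=FL): matches 1 r row(s) → 1 output row(s).
- l row (stu_id=7, region=OC): no match → kept, r columns NULL.
- l row (stu_id=4, region=FL): matches 1 r row(s) → 1 output row(s).
- l row (stu_id=6, region=FL): no match → kept, r columns NULL.
- 5 row(s) from r found no l partner → padded with NULL.

(3, Dave, FL); (4, Carol, FL); (6, Omar, NULL); (7, Judy, NULL); (9, NULL, NULL); (9, NULL, NULL); (NULL, NULL, FL); (NULL, NULL, FL); (NULL, NULL, OC); (NULL, NULL, OC); (NULL, NULL, OC)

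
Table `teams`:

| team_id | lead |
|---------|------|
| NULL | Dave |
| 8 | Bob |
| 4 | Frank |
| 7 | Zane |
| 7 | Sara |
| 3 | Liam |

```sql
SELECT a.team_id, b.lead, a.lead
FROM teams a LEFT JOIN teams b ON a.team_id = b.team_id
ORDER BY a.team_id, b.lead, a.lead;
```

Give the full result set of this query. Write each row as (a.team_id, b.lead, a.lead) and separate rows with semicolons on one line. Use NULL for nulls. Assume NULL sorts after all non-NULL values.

(3, Liam, Liam); (4, Frank, Frank); (7, Sara, Sara); (7, Sara, Zane); (7, Zane, Sara); (7, Zane, Zane); (8, Bob, Bob); (NULL, NULL, Dave)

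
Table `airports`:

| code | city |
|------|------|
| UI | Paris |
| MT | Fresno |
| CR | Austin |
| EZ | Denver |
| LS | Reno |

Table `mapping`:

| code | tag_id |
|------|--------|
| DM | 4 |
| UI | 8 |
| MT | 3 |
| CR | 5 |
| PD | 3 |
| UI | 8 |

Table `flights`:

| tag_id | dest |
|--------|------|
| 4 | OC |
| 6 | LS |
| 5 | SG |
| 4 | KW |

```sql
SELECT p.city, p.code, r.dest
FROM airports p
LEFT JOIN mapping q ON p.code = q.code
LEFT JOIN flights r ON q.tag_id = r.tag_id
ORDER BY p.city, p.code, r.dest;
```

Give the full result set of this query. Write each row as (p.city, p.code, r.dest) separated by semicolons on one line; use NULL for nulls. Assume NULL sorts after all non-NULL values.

(Austin, CR, SG); (Denver, EZ, NULL); (Fresno, MT, NULL); (Paris, UI, NULL); (Paris, UI, NULL); (Reno, LS, NULL)

Evaluate left to right. First `airports p LEFT JOIN mapping q` on code: 6 row(s).
Then LEFT JOIN `flights r` on tag_id: each of those 6 rows is kept; rows whose q.tag_id has no match in r get NULL for r's columns.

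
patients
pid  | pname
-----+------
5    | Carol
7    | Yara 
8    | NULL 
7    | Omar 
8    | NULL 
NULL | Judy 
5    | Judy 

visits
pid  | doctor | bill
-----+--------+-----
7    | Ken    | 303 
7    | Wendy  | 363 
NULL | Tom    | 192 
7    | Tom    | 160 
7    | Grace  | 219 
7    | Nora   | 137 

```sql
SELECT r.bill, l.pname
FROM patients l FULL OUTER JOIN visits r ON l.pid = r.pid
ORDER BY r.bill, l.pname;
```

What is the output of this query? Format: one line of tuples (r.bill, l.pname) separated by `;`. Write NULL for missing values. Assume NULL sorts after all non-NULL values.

(137, Omar); (137, Yara); (160, Omar); (160, Yara); (192, NULL); (219, Omar); (219, Yara); (303, Omar); (303, Yara); (363, Omar); (363, Yara); (NULL, Carol); (NULL, Judy); (NULL, Judy); (NULL, NULL); (NULL, NULL)

FULL OUTER JOIN keeps every row from both sides; unmatched rows get NULL for the other side's columns.
Matching on l.pid = r.pid. A NULL in a compared column never satisfies the condition.
- l row (pid=5): no match → kept, r columns NULL.
- l row (pid=7): matches 5 r row(s) → 5 output row(s).
- l row (pid=8): no match → kept, r columns NULL.
- l row (pid=7): matches 5 r row(s) → 5 output row(s).
- l row (pid=8): no match → kept, r columns NULL.
- l row (pid=NULL): no match → kept, r columns NULL.
- l row (pid=5): no match → kept, r columns NULL.
- 1 row(s) from r found no l partner → padded with NULL.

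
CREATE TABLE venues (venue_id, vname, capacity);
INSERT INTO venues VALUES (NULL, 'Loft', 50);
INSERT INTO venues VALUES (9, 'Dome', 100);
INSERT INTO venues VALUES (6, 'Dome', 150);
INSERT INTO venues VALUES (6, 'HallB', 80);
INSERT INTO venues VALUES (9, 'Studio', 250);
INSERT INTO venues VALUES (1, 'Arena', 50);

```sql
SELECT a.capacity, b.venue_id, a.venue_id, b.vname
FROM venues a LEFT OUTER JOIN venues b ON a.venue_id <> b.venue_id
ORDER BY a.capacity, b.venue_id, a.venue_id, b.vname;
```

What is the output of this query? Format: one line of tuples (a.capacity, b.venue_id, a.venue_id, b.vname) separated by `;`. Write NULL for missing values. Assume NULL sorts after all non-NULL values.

(50, 6, 1, Dome); (50, 6, 1, HallB); (50, 9, 1, Dome); (50, 9, 1, Studio); (50, NULL, NULL, NULL); (80, 1, 6, Arena); (80, 9, 6, Dome); (80, 9, 6, Studio); (100, 1, 9, Arena); (100, 6, 9, Dome); (100, 6, 9, HallB); (150, 1, 6, Arena); (150, 9, 6, Dome); (150, 9, 6, Studio); (250, 1, 9, Arena); (250, 6, 9, Dome); (250, 6, 9, HallB)

LEFT JOIN keeps every row from `venues a`; unmatched rows get NULL for `venues b`'s columns.
Matching on a.venue_id <> b.venue_id. A NULL in a compared column never satisfies the condition.
- a[0] venue_id=NULL → no match; kept with NULLs on the b side.
- a[1] venue_id=9 → 3 match(es) in b → 3 row(s).
- a[2] venue_id=6 → 3 match(es) in b → 3 row(s).
- a[3] venue_id=6 → 3 match(es) in b → 3 row(s).
- a[4] venue_id=9 → 3 match(es) in b → 3 row(s).
- a[5] venue_id=1 → 4 match(es) in b → 4 row(s).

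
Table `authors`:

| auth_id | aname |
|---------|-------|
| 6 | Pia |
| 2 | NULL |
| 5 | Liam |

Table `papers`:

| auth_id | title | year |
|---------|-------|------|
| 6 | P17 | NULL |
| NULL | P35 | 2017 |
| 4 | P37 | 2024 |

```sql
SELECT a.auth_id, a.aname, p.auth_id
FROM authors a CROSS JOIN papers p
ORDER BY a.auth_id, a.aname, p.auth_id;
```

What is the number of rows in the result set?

9

CROSS JOIN pairs every row of `authors` with every row of `papers`: 3 × 3 = 9 rows.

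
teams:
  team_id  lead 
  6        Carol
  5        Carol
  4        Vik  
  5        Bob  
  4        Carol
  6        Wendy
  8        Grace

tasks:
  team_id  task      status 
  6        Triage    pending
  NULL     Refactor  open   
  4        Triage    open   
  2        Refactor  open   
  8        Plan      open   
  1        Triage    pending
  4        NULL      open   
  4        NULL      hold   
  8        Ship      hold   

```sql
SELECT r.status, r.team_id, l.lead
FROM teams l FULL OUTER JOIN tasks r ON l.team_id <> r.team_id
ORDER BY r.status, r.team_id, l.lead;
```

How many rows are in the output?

47

FULL OUTER JOIN keeps every row from both sides; unmatched rows get NULL for the other side's columns.
Matching on l.team_id <> r.team_id. A NULL in a compared column never satisfies the condition.
- l[0] team_id=6 → 7 match(es) in r → 7 row(s).
- l[1] team_id=5 → 8 match(es) in r → 8 row(s).
- l[2] team_id=4 → 5 match(es) in r → 5 row(s).
- l[3] team_id=5 → 8 match(es) in r → 8 row(s).
- l[4] team_id=4 → 5 match(es) in r → 5 row(s).
- l[5] team_id=6 → 7 match(es) in r → 7 row(s).
- l[6] team_id=8 → 6 match(es) in r → 6 row(s).
- plus 1 unmatched r row(s), each kept with NULL l columns.
Total: 46 matched + 1 padded = 47 rows.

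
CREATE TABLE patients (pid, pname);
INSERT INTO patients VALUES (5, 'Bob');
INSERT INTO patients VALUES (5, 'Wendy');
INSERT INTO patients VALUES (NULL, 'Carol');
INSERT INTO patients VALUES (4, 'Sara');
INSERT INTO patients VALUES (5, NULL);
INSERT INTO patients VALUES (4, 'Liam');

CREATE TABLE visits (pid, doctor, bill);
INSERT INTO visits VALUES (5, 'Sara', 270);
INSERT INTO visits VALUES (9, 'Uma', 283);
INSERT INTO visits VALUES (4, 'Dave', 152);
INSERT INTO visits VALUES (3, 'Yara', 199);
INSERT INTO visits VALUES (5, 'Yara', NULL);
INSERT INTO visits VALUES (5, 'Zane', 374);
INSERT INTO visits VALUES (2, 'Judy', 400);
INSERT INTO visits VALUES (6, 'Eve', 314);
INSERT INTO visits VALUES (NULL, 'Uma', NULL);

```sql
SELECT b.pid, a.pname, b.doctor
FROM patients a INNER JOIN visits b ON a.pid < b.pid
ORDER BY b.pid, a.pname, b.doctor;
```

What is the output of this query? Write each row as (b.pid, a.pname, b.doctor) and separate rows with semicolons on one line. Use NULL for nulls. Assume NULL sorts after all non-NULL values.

(5, Liam, Sara); (5, Liam, Yara); (5, Liam, Zane); (5, Sara, Sara); (5, Sara, Yara); (5, Sara, Zane); (6, Bob, Eve); (6, Liam, Eve); (6, Sara, Eve); (6, Wendy, Eve); (6, NULL, Eve); (9, Bob, Uma); (9, Liam, Uma); (9, Sara, Uma); (9, Wendy, Uma); (9, NULL, Uma)

INNER JOIN keeps only pairs where the ON condition holds.
Matching on a.pid < b.pid. A NULL in a compared column never satisfies the condition.
- a[0] pid=5 → 2 match(es) in b → 2 row(s).
- a[1] pid=5 → 2 match(es) in b → 2 row(s).
- a[2] pid=NULL → no match; dropped.
- a[3] pid=4 → 5 match(es) in b → 5 row(s).
- a[4] pid=5 → 2 match(es) in b → 2 row(s).
- a[5] pid=4 → 5 match(es) in b → 5 row(s).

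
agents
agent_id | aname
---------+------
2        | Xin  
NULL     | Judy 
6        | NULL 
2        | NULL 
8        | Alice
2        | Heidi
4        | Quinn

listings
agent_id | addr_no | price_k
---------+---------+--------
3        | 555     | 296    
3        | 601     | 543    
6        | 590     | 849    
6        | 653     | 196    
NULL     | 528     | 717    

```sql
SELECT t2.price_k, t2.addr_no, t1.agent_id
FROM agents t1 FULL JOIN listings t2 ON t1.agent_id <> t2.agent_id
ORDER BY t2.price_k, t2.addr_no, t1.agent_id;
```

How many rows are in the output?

24

FULL OUTER JOIN keeps every row from both sides; unmatched rows get NULL for the other side's columns.
Matching on t1.agent_id <> t2.agent_id. A NULL in a compared column never satisfies the condition.
Matched pairs: 22; unmatched t1 rows kept: 1; unmatched t2 rows kept: 1.
Total: 22 matched + 2 padded = 24 rows.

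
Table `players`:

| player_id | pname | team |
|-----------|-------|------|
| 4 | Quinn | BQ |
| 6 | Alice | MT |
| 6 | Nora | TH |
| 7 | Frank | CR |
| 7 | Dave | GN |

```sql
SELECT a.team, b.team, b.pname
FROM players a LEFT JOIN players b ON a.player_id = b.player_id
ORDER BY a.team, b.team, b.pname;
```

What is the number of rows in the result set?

LEFT JOIN keeps every row from `players a`; unmatched rows get NULL for `players b`'s columns.
Matching on a.player_id = b.player_id.
Matched pairs: 9; unmatched a rows kept: 0.
Total: 9 rows.

9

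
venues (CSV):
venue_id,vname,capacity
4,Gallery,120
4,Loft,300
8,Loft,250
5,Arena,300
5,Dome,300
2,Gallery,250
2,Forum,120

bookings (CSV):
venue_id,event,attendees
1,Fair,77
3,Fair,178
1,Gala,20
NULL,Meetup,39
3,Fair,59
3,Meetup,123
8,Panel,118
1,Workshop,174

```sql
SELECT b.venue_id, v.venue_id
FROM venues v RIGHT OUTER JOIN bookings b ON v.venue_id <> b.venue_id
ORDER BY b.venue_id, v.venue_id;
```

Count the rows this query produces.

49

RIGHT JOIN keeps every row from `bookings`; unmatched rows get NULL for `venues`'s columns.
Matching on v.venue_id <> b.venue_id. A NULL in a compared column never satisfies the condition.
- v[0] venue_id=4 → 7 match(es) in b → 7 row(s).
- v[1] venue_id=4 → 7 match(es) in b → 7 row(s).
- v[2] venue_id=8 → 6 match(es) in b → 6 row(s).
- v[3] venue_id=5 → 7 match(es) in b → 7 row(s).
- v[4] venue_id=5 → 7 match(es) in b → 7 row(s).
- v[5] venue_id=2 → 7 match(es) in b → 7 row(s).
- v[6] venue_id=2 → 7 match(es) in b → 7 row(s).
- plus 1 unmatched b row(s), each kept with NULL v columns.
Total: 48 matched + 1 padded = 49 rows.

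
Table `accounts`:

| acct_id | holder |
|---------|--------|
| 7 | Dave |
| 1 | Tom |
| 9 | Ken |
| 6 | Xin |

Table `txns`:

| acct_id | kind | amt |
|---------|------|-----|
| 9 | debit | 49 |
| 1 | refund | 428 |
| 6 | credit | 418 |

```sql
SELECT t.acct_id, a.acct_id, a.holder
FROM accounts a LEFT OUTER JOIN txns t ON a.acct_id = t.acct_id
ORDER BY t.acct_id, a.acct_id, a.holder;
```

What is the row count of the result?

4

LEFT JOIN keeps every row from `accounts`; unmatched rows get NULL for `txns`'s columns.
Matching on a.acct_id = t.acct_id.
- acct_id=7: no t row matches, row kept with t columns NULL.
- acct_id=1: 1 matching t row(s), so 1 row(s) emitted.
- acct_id=9: 1 matching t row(s), so 1 row(s) emitted.
- acct_id=6: 1 matching t row(s), so 1 row(s) emitted.
Total: 3 matched + 1 padded = 4 rows.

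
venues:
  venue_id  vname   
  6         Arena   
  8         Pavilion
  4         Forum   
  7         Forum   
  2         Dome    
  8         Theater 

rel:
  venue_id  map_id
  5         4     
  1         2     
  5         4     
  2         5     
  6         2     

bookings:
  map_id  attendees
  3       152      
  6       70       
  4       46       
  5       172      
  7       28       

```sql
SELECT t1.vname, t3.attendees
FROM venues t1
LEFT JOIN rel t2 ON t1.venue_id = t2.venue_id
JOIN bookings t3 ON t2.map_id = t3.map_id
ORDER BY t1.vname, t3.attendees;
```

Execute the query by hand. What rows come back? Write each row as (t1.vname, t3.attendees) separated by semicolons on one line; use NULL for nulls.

Step 1 — t1 LEFT JOIN t2 on venue_id → 6 row(s).
Then INNER JOIN `bookings t3` on map_id: keep only rows whose t2.map_id appears in t3.

(Dome, 172)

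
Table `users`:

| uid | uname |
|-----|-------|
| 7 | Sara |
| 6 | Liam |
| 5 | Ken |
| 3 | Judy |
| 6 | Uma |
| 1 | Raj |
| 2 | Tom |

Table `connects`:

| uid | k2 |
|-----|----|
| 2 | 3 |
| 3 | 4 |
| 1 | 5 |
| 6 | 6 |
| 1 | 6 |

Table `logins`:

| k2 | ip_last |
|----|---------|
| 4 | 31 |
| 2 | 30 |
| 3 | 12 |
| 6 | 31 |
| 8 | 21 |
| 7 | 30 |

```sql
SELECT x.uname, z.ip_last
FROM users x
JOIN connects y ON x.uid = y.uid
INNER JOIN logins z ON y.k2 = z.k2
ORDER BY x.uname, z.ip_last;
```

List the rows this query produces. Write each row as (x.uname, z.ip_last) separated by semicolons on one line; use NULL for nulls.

(Judy, 31); (Liam, 31); (Raj, 31); (Tom, 12); (Uma, 31)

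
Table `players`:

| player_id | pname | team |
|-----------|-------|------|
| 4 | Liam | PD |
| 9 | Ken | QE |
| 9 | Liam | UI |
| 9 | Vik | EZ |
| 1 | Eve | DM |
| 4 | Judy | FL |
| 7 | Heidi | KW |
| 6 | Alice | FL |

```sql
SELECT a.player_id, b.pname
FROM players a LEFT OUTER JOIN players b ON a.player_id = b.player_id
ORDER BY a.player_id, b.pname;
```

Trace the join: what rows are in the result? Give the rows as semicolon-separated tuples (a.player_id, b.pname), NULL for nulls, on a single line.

(1, Eve); (4, Judy); (4, Judy); (4, Liam); (4, Liam); (6, Alice); (7, Heidi); (9, Ken); (9, Ken); (9, Ken); (9, Liam); (9, Liam); (9, Liam); (9, Vik); (9, Vik); (9, Vik)

LEFT JOIN keeps every row from `players a`; unmatched rows get NULL for `players b`'s columns.
Matching on a.player_id = b.player_id.
Matched pairs: 16; unmatched a rows kept: 0.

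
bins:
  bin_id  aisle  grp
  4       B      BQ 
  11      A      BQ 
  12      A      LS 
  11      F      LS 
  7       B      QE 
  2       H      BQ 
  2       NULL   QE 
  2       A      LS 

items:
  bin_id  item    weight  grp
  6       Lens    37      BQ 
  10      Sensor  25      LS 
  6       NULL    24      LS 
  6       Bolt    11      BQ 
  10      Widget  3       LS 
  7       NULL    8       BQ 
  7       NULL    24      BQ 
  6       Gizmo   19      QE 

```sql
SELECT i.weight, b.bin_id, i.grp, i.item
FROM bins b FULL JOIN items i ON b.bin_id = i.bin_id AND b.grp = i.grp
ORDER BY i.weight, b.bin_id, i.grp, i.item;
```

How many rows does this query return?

16

FULL OUTER JOIN keeps every row from both sides; unmatched rows get NULL for the other side's columns.
Matching on b.bin_id = i.bin_id AND b.grp = i.grp.
Matched pairs: 0; unmatched b rows kept: 8; unmatched i rows kept: 8.
Total: 0 matched + 16 padded = 16 rows.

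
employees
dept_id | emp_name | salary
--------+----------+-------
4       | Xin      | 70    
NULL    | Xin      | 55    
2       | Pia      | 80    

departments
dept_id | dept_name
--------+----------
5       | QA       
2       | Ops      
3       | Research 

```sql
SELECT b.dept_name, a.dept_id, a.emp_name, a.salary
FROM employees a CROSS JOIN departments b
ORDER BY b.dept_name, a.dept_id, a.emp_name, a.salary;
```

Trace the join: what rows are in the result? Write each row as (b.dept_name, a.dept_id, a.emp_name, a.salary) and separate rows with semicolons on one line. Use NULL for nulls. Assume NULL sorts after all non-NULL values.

(Ops, 2, Pia, 80); (Ops, 4, Xin, 70); (Ops, NULL, Xin, 55); (QA, 2, Pia, 80); (QA, 4, Xin, 70); (QA, NULL, Xin, 55); (Research, 2, Pia, 80); (Research, 4, Xin, 70); (Research, NULL, Xin, 55)

CROSS JOIN pairs every row of `employees` with every row of `departments`: 3 × 3 = 9 rows.
After projecting and ordering:
b.dept_name | a.dept_id | a.emp_name | a.salary
Ops | 2 | Pia | 80
Ops | 4 | Xin | 70
Ops | NULL | Xin | 55
QA | 2 | Pia | 80
QA | 4 | Xin | 70
QA | NULL | Xin | 55
Research | 2 | Pia | 80
Research | 4 | Xin | 70
Research | NULL | Xin | 55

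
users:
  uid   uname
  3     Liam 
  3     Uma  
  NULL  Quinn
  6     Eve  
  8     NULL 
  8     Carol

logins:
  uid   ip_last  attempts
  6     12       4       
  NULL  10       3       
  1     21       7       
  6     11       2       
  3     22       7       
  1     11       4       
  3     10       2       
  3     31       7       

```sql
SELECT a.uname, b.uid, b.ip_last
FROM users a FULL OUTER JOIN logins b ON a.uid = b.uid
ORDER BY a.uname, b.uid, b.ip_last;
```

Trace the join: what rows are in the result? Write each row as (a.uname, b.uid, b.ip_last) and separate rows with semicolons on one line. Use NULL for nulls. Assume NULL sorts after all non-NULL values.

(Carol, NULL, NULL); (Eve, 6, 11); (Eve, 6, 12); (Liam, 3, 10); (Liam, 3, 22); (Liam, 3, 31); (Quinn, NULL, NULL); (Uma, 3, 10); (Uma, 3, 22); (Uma, 3, 31); (NULL, 1, 11); (NULL, 1, 21); (NULL, NULL, 10); (NULL, NULL, NULL)

FULL OUTER JOIN keeps every row from both sides; unmatched rows get NULL for the other side's columns.
Matching on a.uid = b.uid. A NULL in a compared column never satisfies the condition.
Matched pairs: 8; unmatched a rows kept: 3; unmatched b rows kept: 3.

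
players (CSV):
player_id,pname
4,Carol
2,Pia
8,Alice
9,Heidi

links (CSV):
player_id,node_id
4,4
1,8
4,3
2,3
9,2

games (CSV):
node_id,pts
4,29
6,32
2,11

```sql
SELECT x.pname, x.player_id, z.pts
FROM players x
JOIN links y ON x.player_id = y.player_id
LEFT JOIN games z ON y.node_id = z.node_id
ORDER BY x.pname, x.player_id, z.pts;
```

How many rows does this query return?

Evaluate left to right. First `players x INNER JOIN links y` on player_id: 4 row(s).
Then LEFT JOIN `games z` on node_id: each of those 4 rows is kept; rows whose y.node_id has no match in z get NULL for z's columns.
Result: 4 row(s).

4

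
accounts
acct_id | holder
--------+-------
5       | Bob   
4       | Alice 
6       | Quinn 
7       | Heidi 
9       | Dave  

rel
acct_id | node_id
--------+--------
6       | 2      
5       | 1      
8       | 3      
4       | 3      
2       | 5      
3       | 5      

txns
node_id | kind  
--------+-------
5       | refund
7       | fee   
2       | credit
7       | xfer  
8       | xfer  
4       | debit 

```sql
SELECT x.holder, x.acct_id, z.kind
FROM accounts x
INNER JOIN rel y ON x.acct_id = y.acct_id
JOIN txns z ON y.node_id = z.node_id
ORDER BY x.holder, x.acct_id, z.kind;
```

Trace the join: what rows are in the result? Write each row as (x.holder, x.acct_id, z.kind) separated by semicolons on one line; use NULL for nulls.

Step 1 — x INNER JOIN y on acct_id → 3 row(s).
Then INNER JOIN `txns z` on node_id: keep only rows whose y.node_id appears in z.

(Quinn, 6, credit)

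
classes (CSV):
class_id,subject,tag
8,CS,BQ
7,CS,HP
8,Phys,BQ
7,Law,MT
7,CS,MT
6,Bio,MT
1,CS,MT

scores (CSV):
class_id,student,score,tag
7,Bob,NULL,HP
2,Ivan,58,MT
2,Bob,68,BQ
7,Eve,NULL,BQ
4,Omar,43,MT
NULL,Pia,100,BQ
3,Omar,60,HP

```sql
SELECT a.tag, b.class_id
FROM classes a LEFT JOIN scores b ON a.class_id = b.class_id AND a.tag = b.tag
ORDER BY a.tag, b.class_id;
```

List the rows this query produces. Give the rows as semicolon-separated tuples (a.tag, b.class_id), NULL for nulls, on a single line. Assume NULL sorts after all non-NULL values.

(BQ, NULL); (BQ, NULL); (HP, 7); (MT, NULL); (MT, NULL); (MT, NULL); (MT, NULL)

LEFT JOIN keeps every row from `classes`; unmatched rows get NULL for `scores`'s columns.
Matching on a.class_id = b.class_id AND a.tag = b.tag. A NULL in a compared column never satisfies the condition.
- a[0] class_id=8, tag=BQ → no match; kept with NULLs on the b side.
- a[1] class_id=7, tag=HP → 1 match(es) in b → 1 row(s).
- a[2] class_id=8, tag=BQ → no match; kept with NULLs on the b side.
- a[3] class_id=7, tag=MT → no match; kept with NULLs on the b side.
- a[4] class_id=7, tag=MT → no match; kept with NULLs on the b side.
- a[5] class_id=6, tag=MT → no match; kept with NULLs on the b side.
- a[6] class_id=1, tag=MT → no match; kept with NULLs on the b side.
After projecting and ordering:
a.tag | b.class_id
BQ | NULL
BQ | NULL
HP | 7
MT | NULL
MT | NULL
MT | NULL
MT | NULL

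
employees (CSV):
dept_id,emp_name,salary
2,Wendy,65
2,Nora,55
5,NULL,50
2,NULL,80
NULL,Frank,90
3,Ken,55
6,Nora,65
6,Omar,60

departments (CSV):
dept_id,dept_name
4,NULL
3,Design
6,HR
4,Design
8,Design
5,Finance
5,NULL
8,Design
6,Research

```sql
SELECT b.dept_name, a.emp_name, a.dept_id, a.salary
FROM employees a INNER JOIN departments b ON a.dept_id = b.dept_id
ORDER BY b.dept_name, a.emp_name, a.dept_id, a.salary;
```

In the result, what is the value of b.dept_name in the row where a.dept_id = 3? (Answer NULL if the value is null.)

Design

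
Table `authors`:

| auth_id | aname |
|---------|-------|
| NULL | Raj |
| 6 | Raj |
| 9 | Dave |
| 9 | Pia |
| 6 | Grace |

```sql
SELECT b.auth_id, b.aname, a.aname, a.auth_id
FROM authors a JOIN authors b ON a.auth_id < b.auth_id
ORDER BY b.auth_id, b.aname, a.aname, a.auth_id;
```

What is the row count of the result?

4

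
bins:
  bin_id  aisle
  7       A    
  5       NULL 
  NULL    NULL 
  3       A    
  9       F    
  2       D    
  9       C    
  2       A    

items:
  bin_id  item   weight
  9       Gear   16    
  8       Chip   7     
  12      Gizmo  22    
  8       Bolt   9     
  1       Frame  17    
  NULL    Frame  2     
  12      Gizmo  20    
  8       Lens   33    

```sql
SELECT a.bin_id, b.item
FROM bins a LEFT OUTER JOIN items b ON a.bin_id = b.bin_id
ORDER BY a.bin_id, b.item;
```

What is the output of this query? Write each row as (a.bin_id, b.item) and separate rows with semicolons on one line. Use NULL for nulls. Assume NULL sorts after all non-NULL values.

(2, NULL); (2, NULL); (3, NULL); (5, NULL); (7, NULL); (9, Gear); (9, Gear); (NULL, NULL)

LEFT JOIN keeps every row from `bins`; unmatched rows get NULL for `items`'s columns.
Matching on a.bin_id = b.bin_id. A NULL in a compared column never satisfies the condition.
Matched pairs: 2; unmatched a rows kept: 6.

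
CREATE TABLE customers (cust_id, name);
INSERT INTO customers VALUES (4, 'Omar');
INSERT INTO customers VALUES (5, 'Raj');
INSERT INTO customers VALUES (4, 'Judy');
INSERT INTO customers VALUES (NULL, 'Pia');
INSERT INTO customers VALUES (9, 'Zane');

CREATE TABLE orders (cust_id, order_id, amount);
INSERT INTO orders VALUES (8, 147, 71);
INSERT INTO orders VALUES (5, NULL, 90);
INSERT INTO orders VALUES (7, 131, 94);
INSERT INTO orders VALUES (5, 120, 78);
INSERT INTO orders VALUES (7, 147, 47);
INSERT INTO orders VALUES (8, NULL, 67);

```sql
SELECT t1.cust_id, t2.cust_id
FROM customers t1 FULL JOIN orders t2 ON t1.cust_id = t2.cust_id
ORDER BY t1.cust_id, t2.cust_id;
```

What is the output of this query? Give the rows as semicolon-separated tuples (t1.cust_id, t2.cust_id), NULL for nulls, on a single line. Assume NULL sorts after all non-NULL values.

FULL OUTER JOIN keeps every row from both sides; unmatched rows get NULL for the other side's columns.
Matching on t1.cust_id = t2.cust_id. A NULL in a compared column never satisfies the condition.
- t1 (cust_id=4) has no partner → padded with NULL.
- t1 (cust_id=5) pairs with 2 row(s) of t2.
- t1 (cust_id=4) has no partner → padded with NULL.
- t1 (cust_id=NULL) has no partner → padded with NULL.
- t1 (cust_id=9) has no partner → padded with NULL.
- 4 row(s) from t2 found no t1 partner → padded with NULL.
After projecting and ordering:
t1.cust_id | t2.cust_id
4 | NULL
4 | NULL
5 | 5
5 | 5
9 | NULL
NULL | 7
NULL | 7
NULL | 8
NULL | 8
NULL | NULL

(4, NULL); (4, NULL); (5, 5); (5, 5); (9, NULL); (NULL, 7); (NULL, 7); (NULL, 8); (NULL, 8); (NULL, NULL)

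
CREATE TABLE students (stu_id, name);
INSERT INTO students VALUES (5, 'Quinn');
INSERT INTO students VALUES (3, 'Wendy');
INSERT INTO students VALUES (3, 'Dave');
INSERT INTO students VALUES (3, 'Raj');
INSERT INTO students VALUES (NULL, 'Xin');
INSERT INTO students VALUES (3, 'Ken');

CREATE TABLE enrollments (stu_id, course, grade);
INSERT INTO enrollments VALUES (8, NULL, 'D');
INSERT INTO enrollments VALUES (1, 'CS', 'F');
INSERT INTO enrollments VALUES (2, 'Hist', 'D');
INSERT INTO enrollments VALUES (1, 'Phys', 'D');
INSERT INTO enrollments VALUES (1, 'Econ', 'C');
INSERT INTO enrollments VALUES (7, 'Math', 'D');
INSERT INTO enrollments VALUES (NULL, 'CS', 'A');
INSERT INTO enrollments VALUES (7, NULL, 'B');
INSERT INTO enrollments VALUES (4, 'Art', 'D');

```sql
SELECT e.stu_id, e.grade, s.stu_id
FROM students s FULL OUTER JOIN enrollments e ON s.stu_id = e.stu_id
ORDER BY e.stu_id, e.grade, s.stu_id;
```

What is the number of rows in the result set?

FULL OUTER JOIN keeps every row from both sides; unmatched rows get NULL for the other side's columns.
Matching on s.stu_id = e.stu_id. A NULL in a compared column never satisfies the condition.
- s[0] stu_id=5 → no match; kept with NULLs on the e side.
- s[1] stu_id=3 → no match; kept with NULLs on the e side.
- s[2] stu_id=3 → no match; kept with NULLs on the e side.
- s[3] stu_id=3 → no match; kept with NULLs on the e side.
- s[4] stu_id=NULL → no match; kept with NULLs on the e side.
- s[5] stu_id=3 → no match; kept with NULLs on the e side.
- 9 e row(s) had no s match → kept, s columns NULL.
Total: 0 matched + 15 padded = 15 rows.

15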